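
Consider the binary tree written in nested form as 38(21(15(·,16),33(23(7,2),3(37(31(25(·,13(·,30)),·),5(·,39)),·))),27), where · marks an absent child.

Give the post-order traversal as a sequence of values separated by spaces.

16 15 7 2 23 30 13 25 31 39 5 37 3 33 21 27 38

Post-order visits the left subtree, then the right subtree, then the node.
At 38: go left to 21.
  At 21: go left to 15.
    At 15: no left child.
    At 15: go right to 16.
      16 is a leaf — visit 16.
    Visit 15.
  At 21: go right to 33.
    At 33: go left to 23.
      At 23: go left to 7.
        7 is a leaf — visit 7.
      At 23: go right to 2.
        2 is a leaf — visit 2.
      Visit 23.
    At 33: go right to 3.
      At 3: go left to 37.
        At 37: go left to 31.
          At 31: go left to 25.
            At 25: no left child.
            At 25: go right to 13.
              At 13: no left child.
              At 13: go right to 30.
                30 is a leaf — visit 30.
              Visit 13.
            Visit 25.
          At 31: no right child.
          Visit 31.
        At 37: go right to 5.
          At 5: no left child.
          At 5: go right to 39.
            39 is a leaf — visit 39.
          Visit 5.
        Visit 37.
      At 3: no right child.
      Visit 3.
    Visit 33.
  Visit 21.
At 38: go right to 27.
  27 is a leaf — visit 27.
Visit 38.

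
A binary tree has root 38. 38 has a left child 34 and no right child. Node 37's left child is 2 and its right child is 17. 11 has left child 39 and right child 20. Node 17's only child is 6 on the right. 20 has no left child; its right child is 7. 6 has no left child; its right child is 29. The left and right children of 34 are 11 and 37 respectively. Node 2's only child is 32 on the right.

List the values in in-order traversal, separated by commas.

39, 11, 20, 7, 34, 2, 32, 37, 17, 6, 29, 38

In-order visits the left subtree, then the node, then the right subtree.
At 38: go left to 34.
  At 34: go left to 11.
    At 11: go left to 39.
      39 is a leaf — visit 39.
    Visit 11.
    At 11: go right to 20.
      At 20: no left child.
      Visit 20.
      At 20: go right to 7.
        7 is a leaf — visit 7.
  Visit 34.
  At 34: go right to 37.
    At 37: go left to 2.
      At 2: no left child.
      Visit 2.
      At 2: go right to 32.
        32 is a leaf — visit 32.
    Visit 37.
    At 37: go right to 17.
      At 17: no left child.
      Visit 17.
      At 17: go right to 6.
        At 6: no left child.
        Visit 6.
        At 6: go right to 29.
          29 is a leaf — visit 29.
Visit 38.
At 38: no right child.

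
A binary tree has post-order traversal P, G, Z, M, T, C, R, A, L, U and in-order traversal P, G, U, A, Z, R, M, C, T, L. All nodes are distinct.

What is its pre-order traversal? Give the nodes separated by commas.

The last element of post-order is the root; it splits in-order into left and right subtrees.
Root U: left subtree has 2 nodes {P, G}, right has 7 {A, Z, R, M, C, T, L}.
  Root G: left subtree has 1 node {P}, right has 0 { }.
  Root L: left subtree has 6 nodes {A, Z, R, M, C, T}, right has 0 { }.
    Root A: left subtree has 0 nodes { }, right has 5 {Z, R, M, C, T}.
      Root R: left subtree has 1 node {Z}, right has 3 {M, C, T}.
        Root C: left subtree has 1 node {M}, right has 1 {T}.

U, G, P, L, A, R, Z, C, M, T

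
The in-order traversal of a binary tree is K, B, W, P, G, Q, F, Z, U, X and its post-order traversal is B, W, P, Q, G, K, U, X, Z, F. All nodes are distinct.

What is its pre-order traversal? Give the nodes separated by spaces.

The last element of post-order is the root; it splits in-order into left and right subtrees.
Root F: left subtree has 6 nodes {K, B, W, P, G, Q}, right has 3 {Z, U, X}.
  Root K: left subtree has 0 nodes { }, right has 5 {B, W, P, G, Q}.
    Root G: left subtree has 3 nodes {B, W, P}, right has 1 {Q}.
      Root P: left subtree has 2 nodes {B, W}, right has 0 { }.
        Root W: left subtree has 1 node {B}, right has 0 { }.
  Root Z: left subtree has 0 nodes { }, right has 2 {U, X}.
    Root X: left subtree has 1 node {U}, right has 0 { }.

F K G P W B Q Z X U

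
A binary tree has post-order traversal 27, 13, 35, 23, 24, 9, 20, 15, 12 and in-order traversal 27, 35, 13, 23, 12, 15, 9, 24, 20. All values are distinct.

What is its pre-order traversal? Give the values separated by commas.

The last element of post-order is the root; it splits in-order into left and right subtrees.
Root 12: left subtree has 4 nodes {27, 35, 13, 23}, right has 4 {15, 9, 24, 20}.
  Root 23: left subtree has 3 nodes {27, 35, 13}, right has 0 { }.
    Root 35: left subtree has 1 node {27}, right has 1 {13}.
  Root 15: left subtree has 0 nodes { }, right has 3 {9, 24, 20}.
    Root 20: left subtree has 2 nodes {9, 24}, right has 0 { }.
      Root 9: left subtree has 0 nodes { }, right has 1 {24}.

12, 23, 35, 27, 13, 15, 20, 9, 24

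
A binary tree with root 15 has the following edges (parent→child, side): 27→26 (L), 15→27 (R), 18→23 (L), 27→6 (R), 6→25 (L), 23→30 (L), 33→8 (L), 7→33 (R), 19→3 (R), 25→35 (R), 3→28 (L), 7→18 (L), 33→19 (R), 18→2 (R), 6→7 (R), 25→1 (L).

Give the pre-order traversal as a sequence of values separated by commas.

Pre-order visits the node, then its left subtree, then its right subtree.
Visit 15.
At 15: no left child.
At 15: go right to 27.
  Visit 27.
  At 27: go left to 26.
    26 is a leaf — visit 26.
  At 27: go right to 6.
    Visit 6.
    At 6: go left to 25.
      Visit 25.
      At 25: go left to 1.
        1 is a leaf — visit 1.
      At 25: go right to 35.
        35 is a leaf — visit 35.
    At 6: go right to 7.
      Visit 7.
      At 7: go left to 18.
        Visit 18.
        At 18: go left to 23.
          Visit 23.
          At 23: go left to 30.
            30 is a leaf — visit 30.
          At 23: no right child.
        At 18: go right to 2.
          2 is a leaf — visit 2.
      At 7: go right to 33.
        Visit 33.
        At 33: go left to 8.
          8 is a leaf — visit 8.
        At 33: go right to 19.
          Visit 19.
          At 19: no left child.
          At 19: go right to 3.
            Visit 3.
            At 3: go left to 28.
              28 is a leaf — visit 28.
            At 3: no right child.

15, 27, 26, 6, 25, 1, 35, 7, 18, 23, 30, 2, 33, 8, 19, 3, 28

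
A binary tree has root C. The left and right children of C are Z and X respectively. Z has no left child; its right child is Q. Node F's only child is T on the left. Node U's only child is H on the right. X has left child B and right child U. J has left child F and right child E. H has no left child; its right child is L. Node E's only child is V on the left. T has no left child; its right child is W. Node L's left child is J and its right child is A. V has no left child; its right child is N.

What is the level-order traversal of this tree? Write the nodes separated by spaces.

Level-order visits nodes level by level from the root, left to right within each level.
Level 0: C
Level 1: Z, X
Level 2: Q, B, U
Level 3: H
Level 4: L
Level 5: J, A
Level 6: F, E
Level 7: T, V
Level 8: W, N

C Z X Q B U H L J A F E T V W N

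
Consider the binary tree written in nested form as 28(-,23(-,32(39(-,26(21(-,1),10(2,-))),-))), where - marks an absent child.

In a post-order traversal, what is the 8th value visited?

Post-order visits the left subtree, then the right subtree, then the node.
At 28: no left child.
At 28: go right to 23.
  At 23: no left child.
  At 23: go right to 32.
    At 32: go left to 39.
      At 39: no left child.
      At 39: go right to 26.
        At 26: go left to 21.
          At 21: no left child.
          At 21: go right to 1.
            1 is a leaf — visit 1.
          Visit 21.
        At 26: go right to 10.
          At 10: go left to 2.
            2 is a leaf — visit 2.
          At 10: no right child.
          Visit 10.
        Visit 26.
      Visit 39.
    At 32: no right child.
    Visit 32.
  Visit 23.
Visit 28.
Full post-order sequence: 1, 21, 2, 10, 26, 39, 32, 23, 28.

23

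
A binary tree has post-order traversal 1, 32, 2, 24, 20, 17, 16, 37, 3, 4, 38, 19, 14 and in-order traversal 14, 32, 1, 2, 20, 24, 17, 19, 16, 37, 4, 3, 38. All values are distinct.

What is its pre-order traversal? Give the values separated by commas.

The last element of post-order is the root; it splits in-order into left and right subtrees.
Root 14: left subtree has 0 nodes { }, right has 12 {32, 1, 2, 20, 24, 17, 19, 16, 37, 4, 3, 38}.
  Root 19: left subtree has 6 nodes {32, 1, 2, 20, 24, 17}, right has 5 {16, 37, 4, 3, 38}.
    Root 17: left subtree has 5 nodes {32, 1, 2, 20, 24}, right has 0 { }.
      Root 20: left subtree has 3 nodes {32, 1, 2}, right has 1 {24}.
        Root 2: left subtree has 2 nodes {32, 1}, right has 0 { }.
          Root 32: left subtree has 0 nodes { }, right has 1 {1}.
    Root 38: left subtree has 4 nodes {16, 37, 4, 3}, right has 0 { }.
      Root 4: left subtree has 2 nodes {16, 37}, right has 1 {3}.
        Root 37: left subtree has 1 node {16}, right has 0 { }.

14, 19, 17, 20, 2, 32, 1, 24, 38, 4, 37, 16, 3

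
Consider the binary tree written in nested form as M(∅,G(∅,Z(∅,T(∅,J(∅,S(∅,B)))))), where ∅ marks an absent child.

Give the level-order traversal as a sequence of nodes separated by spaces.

Level-order visits nodes level by level from the root, left to right within each level.
Level 0: M
Level 1: G
Level 2: Z
Level 3: T
Level 4: J
Level 5: S
Level 6: B

M G Z T J S B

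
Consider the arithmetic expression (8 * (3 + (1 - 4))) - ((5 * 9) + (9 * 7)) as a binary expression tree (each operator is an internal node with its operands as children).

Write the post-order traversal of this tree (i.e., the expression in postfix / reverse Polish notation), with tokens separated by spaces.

Post-order on an expression tree gives postfix notation: for each operator, emit left operand, right operand, then the operator.

8 3 1 4 - + * 5 9 * 9 7 * + -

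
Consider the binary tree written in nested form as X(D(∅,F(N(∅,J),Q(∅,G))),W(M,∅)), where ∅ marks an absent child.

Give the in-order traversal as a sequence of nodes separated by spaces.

D N J F Q G X M W

In-order visits the left subtree, then the node, then the right subtree.
At X: go left to D.
  At D: no left child.
  Visit D.
  At D: go right to F.
    At F: go left to N.
      At N: no left child.
      Visit N.
      At N: go right to J.
        J is a leaf — visit J.
    Visit F.
    At F: go right to Q.
      At Q: no left child.
      Visit Q.
      At Q: go right to G.
        G is a leaf — visit G.
Visit X.
At X: go right to W.
  At W: go left to M.
    M is a leaf — visit M.
  Visit W.
  At W: no right child.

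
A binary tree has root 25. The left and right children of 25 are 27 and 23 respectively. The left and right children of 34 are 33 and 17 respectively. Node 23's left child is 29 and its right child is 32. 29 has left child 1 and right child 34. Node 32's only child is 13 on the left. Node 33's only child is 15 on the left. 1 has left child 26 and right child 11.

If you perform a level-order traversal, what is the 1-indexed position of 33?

Level-order visits nodes level by level from the root, left to right within each level.
Level 0: 25
Level 1: 27, 23
Level 2: 29, 32
Level 3: 1, 34, 13
Level 4: 26, 11, 33, 17
Level 5: 15
Full level-order sequence: 25, 27, 23, 29, 32, 1, 34, 13, 26, 11, 33, 17, 15.

11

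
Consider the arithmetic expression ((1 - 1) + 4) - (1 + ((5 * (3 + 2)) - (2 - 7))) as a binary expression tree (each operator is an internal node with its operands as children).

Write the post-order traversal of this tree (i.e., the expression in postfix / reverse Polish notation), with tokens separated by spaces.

Post-order on an expression tree gives postfix notation: for each operator, emit left operand, right operand, then the operator.

1 1 - 4 + 1 5 3 2 + * 2 7 - - + -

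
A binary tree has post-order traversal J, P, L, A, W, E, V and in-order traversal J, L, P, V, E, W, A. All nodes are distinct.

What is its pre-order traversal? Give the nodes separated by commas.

The last element of post-order is the root; it splits in-order into left and right subtrees.
Root V: left subtree has 3 nodes {J, L, P}, right has 3 {E, W, A}.
  Root L: left subtree has 1 node {J}, right has 1 {P}.
  Root E: left subtree has 0 nodes { }, right has 2 {W, A}.
    Root W: left subtree has 0 nodes { }, right has 1 {A}.

V, L, J, P, E, W, A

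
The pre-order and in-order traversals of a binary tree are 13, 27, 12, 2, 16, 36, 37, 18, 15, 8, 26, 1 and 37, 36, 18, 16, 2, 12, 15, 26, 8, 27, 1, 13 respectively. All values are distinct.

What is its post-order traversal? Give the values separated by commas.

The first element of pre-order is the root; it splits in-order into left and right subtrees.
Root 13: left subtree has 11 nodes {37, 36, 18, 16, 2, 12, 15, 26, 8, 27, 1}, right has 0 { }.
  Root 27: left subtree has 9 nodes {37, 36, 18, 16, 2, 12, 15, 26, 8}, right has 1 {1}.
    Root 12: left subtree has 5 nodes {37, 36, 18, 16, 2}, right has 3 {15, 26, 8}.
      Root 2: left subtree has 4 nodes {37, 36, 18, 16}, right has 0 { }.
        Root 16: left subtree has 3 nodes {37, 36, 18}, right has 0 { }.
          Root 36: left subtree has 1 node {37}, right has 1 {18}.
      Root 15: left subtree has 0 nodes { }, right has 2 {26, 8}.
        Root 8: left subtree has 1 node {26}, right has 0 { }.

37, 18, 36, 16, 2, 26, 8, 15, 12, 1, 27, 13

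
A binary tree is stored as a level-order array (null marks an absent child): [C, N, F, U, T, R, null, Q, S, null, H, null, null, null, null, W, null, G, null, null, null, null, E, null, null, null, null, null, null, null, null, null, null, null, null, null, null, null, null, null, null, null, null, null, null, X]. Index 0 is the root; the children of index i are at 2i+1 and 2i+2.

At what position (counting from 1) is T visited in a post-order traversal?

9

Post-order visits the left subtree, then the right subtree, then the node.
At C: go left to N.
  At N: go left to U.
    At U: go left to Q.
      At Q: go left to W.
        W is a leaf — visit W.
      At Q: no right child.
      Visit Q.
    At U: go right to S.
      At S: go left to G.
        G is a leaf — visit G.
      At S: no right child.
      Visit S.
    Visit U.
  At N: go right to T.
    At T: no left child.
    At T: go right to H.
      At H: no left child.
      At H: go right to E.
        At E: go left to X.
          X is a leaf — visit X.
        At E: no right child.
        Visit E.
      Visit H.
    Visit T.
  Visit N.
At C: go right to F.
  At F: go left to R.
    R is a leaf — visit R.
  At F: no right child.
  Visit F.
Visit C.
Full post-order sequence: W, Q, G, S, U, X, E, H, T, N, R, F, C.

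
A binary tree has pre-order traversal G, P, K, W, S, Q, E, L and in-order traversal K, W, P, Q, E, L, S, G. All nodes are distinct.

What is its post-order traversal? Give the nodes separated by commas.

W, K, L, E, Q, S, P, G

The first element of pre-order is the root; it splits in-order into left and right subtrees.
Root G: left subtree has 7 nodes {K, W, P, Q, E, L, S}, right has 0 { }.
  Root P: left subtree has 2 nodes {K, W}, right has 4 {Q, E, L, S}.
    Root K: left subtree has 0 nodes { }, right has 1 {W}.
    Root S: left subtree has 3 nodes {Q, E, L}, right has 0 { }.
      Root Q: left subtree has 0 nodes { }, right has 2 {E, L}.
        Root E: left subtree has 0 nodes { }, right has 1 {L}.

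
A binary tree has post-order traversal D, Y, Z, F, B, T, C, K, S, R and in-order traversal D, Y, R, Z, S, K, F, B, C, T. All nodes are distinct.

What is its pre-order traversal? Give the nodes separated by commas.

The last element of post-order is the root; it splits in-order into left and right subtrees.
Root R: left subtree has 2 nodes {D, Y}, right has 7 {Z, S, K, F, B, C, T}.
  Root Y: left subtree has 1 node {D}, right has 0 { }.
  Root S: left subtree has 1 node {Z}, right has 5 {K, F, B, C, T}.
    Root K: left subtree has 0 nodes { }, right has 4 {F, B, C, T}.
      Root C: left subtree has 2 nodes {F, B}, right has 1 {T}.
        Root B: left subtree has 1 node {F}, right has 0 { }.

R, Y, D, S, Z, K, C, B, F, T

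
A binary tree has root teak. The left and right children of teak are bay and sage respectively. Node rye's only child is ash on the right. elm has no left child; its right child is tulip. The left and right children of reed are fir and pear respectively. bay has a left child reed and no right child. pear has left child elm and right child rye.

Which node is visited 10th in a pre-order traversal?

Pre-order visits the node, then its left subtree, then its right subtree.
Visit teak.
At teak: go left to bay.
  Visit bay.
  At bay: go left to reed.
    Visit reed.
    At reed: go left to fir.
      fir is a leaf — visit fir.
    At reed: go right to pear.
      Visit pear.
      At pear: go left to elm.
        Visit elm.
        At elm: no left child.
        At elm: go right to tulip.
          tulip is a leaf — visit tulip.
      At pear: go right to rye.
        Visit rye.
        At rye: no left child.
        At rye: go right to ash.
          ash is a leaf — visit ash.
  At bay: no right child.
At teak: go right to sage.
  sage is a leaf — visit sage.
Full pre-order sequence: teak, bay, reed, fir, pear, elm, tulip, rye, ash, sage.

sage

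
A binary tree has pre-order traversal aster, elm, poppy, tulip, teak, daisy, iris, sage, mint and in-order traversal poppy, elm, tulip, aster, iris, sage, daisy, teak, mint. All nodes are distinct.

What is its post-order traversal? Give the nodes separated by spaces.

The first element of pre-order is the root; it splits in-order into left and right subtrees.
Root aster: left subtree has 3 nodes {poppy, elm, tulip}, right has 5 {iris, sage, daisy, teak, mint}.
  Root elm: left subtree has 1 node {poppy}, right has 1 {tulip}.
  Root teak: left subtree has 3 nodes {iris, sage, daisy}, right has 1 {mint}.
    Root daisy: left subtree has 2 nodes {iris, sage}, right has 0 { }.
      Root iris: left subtree has 0 nodes { }, right has 1 {sage}.

poppy tulip elm sage iris daisy mint teak aster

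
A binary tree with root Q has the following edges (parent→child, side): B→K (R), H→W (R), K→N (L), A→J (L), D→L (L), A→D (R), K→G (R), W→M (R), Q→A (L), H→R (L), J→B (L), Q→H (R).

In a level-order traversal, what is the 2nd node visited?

A

Level-order visits nodes level by level from the root, left to right within each level.
Level 0: Q
Level 1: A, H
Level 2: J, D, R, W
Level 3: B, L, M
Level 4: K
Level 5: N, G
Full level-order sequence: Q, A, H, J, D, R, W, B, L, M, K, N, G.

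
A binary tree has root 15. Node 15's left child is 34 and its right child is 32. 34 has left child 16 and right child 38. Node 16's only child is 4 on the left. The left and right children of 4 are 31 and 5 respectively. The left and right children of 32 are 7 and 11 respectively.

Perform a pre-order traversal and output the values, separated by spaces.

Pre-order visits the node, then its left subtree, then its right subtree.
Visit 15.
At 15: go left to 34.
  Visit 34.
  At 34: go left to 16.
    Visit 16.
    At 16: go left to 4.
      Visit 4.
      At 4: go left to 31.
        31 is a leaf — visit 31.
      At 4: go right to 5.
        5 is a leaf — visit 5.
    At 16: no right child.
  At 34: go right to 38.
    38 is a leaf — visit 38.
At 15: go right to 32.
  Visit 32.
  At 32: go left to 7.
    7 is a leaf — visit 7.
  At 32: go right to 11.
    11 is a leaf — visit 11.

15 34 16 4 31 5 38 32 7 11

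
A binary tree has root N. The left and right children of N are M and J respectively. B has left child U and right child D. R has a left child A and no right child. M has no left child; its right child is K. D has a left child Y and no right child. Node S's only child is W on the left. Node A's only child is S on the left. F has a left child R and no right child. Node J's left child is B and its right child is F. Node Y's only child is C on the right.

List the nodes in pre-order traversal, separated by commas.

Pre-order visits the node, then its left subtree, then its right subtree.
Visit N.
At N: go left to M.
  Visit M.
  At M: no left child.
  At M: go right to K.
    K is a leaf — visit K.
At N: go right to J.
  Visit J.
  At J: go left to B.
    Visit B.
    At B: go left to U.
      U is a leaf — visit U.
    At B: go right to D.
      Visit D.
      At D: go left to Y.
        Visit Y.
        At Y: no left child.
        At Y: go right to C.
          C is a leaf — visit C.
      At D: no right child.
  At J: go right to F.
    Visit F.
    At F: go left to R.
      Visit R.
      At R: go left to A.
        Visit A.
        At A: go left to S.
          Visit S.
          At S: go left to W.
            W is a leaf — visit W.
          At S: no right child.
        At A: no right child.
      At R: no right child.
    At F: no right child.

N, M, K, J, B, U, D, Y, C, F, R, A, S, W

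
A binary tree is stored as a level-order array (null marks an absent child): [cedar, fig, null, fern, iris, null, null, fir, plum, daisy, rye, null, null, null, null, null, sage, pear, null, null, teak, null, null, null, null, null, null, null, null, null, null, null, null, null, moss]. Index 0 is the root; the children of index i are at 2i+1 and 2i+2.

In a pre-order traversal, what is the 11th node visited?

Pre-order visits the node, then its left subtree, then its right subtree.
Visit cedar.
At cedar: go left to fig.
  Visit fig.
  At fig: go left to fern.
    Visit fern.
    At fern: go left to fir.
      Visit fir.
      At fir: no left child.
      At fir: go right to sage.
        Visit sage.
        At sage: no left child.
        At sage: go right to moss.
          moss is a leaf — visit moss.
    At fern: go right to plum.
      Visit plum.
      At plum: go left to pear.
        pear is a leaf — visit pear.
      At plum: no right child.
  At fig: go right to iris.
    Visit iris.
    At iris: go left to daisy.
      Visit daisy.
      At daisy: no left child.
      At daisy: go right to teak.
        teak is a leaf — visit teak.
    At iris: go right to rye.
      rye is a leaf — visit rye.
At cedar: no right child.
Full pre-order sequence: cedar, fig, fern, fir, sage, moss, plum, pear, iris, daisy, teak, rye.

teak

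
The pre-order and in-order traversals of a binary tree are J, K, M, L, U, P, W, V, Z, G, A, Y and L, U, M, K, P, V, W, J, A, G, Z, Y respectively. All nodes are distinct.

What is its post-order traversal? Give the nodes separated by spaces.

U L M V W P K A G Y Z J

The first element of pre-order is the root; it splits in-order into left and right subtrees.
Root J: left subtree has 7 nodes {L, U, M, K, P, V, W}, right has 4 {A, G, Z, Y}.
  Root K: left subtree has 3 nodes {L, U, M}, right has 3 {P, V, W}.
    Root M: left subtree has 2 nodes {L, U}, right has 0 { }.
      Root L: left subtree has 0 nodes { }, right has 1 {U}.
    Root P: left subtree has 0 nodes { }, right has 2 {V, W}.
      Root W: left subtree has 1 node {V}, right has 0 { }.
  Root Z: left subtree has 2 nodes {A, G}, right has 1 {Y}.
    Root G: left subtree has 1 node {A}, right has 0 { }.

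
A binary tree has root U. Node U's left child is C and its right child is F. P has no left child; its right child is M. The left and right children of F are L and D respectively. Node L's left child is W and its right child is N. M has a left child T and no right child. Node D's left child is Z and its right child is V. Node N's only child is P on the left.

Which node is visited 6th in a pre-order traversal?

Pre-order visits the node, then its left subtree, then its right subtree.
Visit U.
At U: go left to C.
  C is a leaf — visit C.
At U: go right to F.
  Visit F.
  At F: go left to L.
    Visit L.
    At L: go left to W.
      W is a leaf — visit W.
    At L: go right to N.
      Visit N.
      At N: go left to P.
        Visit P.
        At P: no left child.
        At P: go right to M.
          Visit M.
          At M: go left to T.
            T is a leaf — visit T.
          At M: no right child.
      At N: no right child.
  At F: go right to D.
    Visit D.
    At D: go left to Z.
      Z is a leaf — visit Z.
    At D: go right to V.
      V is a leaf — visit V.
Full pre-order sequence: U, C, F, L, W, N, P, M, T, D, Z, V.

N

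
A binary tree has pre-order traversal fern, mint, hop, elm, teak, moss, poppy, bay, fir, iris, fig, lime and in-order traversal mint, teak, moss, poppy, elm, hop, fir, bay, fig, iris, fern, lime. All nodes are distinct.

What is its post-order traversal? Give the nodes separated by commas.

poppy, moss, teak, elm, fir, fig, iris, bay, hop, mint, lime, fern

The first element of pre-order is the root; it splits in-order into left and right subtrees.
Root fern: left subtree has 10 nodes {mint, teak, moss, poppy, elm, hop, fir, bay, fig, iris}, right has 1 {lime}.
  Root mint: left subtree has 0 nodes { }, right has 9 {teak, moss, poppy, elm, hop, fir, bay, fig, iris}.
    Root hop: left subtree has 4 nodes {teak, moss, poppy, elm}, right has 4 {fir, bay, fig, iris}.
      Root elm: left subtree has 3 nodes {teak, moss, poppy}, right has 0 { }.
        Root teak: left subtree has 0 nodes { }, right has 2 {moss, poppy}.
          Root moss: left subtree has 0 nodes { }, right has 1 {poppy}.
      Root bay: left subtree has 1 node {fir}, right has 2 {fig, iris}.
        Root iris: left subtree has 1 node {fig}, right has 0 { }.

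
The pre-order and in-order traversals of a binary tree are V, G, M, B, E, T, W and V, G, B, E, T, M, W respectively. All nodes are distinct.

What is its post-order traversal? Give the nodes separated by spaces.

T E B W M G V

The first element of pre-order is the root; it splits in-order into left and right subtrees.
Root V: left subtree has 0 nodes { }, right has 6 {G, B, E, T, M, W}.
  Root G: left subtree has 0 nodes { }, right has 5 {B, E, T, M, W}.
    Root M: left subtree has 3 nodes {B, E, T}, right has 1 {W}.
      Root B: left subtree has 0 nodes { }, right has 2 {E, T}.
        Root E: left subtree has 0 nodes { }, right has 1 {T}.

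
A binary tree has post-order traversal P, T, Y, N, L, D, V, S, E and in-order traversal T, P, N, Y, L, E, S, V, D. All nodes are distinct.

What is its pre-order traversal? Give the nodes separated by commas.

E, L, N, T, P, Y, S, V, D

The last element of post-order is the root; it splits in-order into left and right subtrees.
Root E: left subtree has 5 nodes {T, P, N, Y, L}, right has 3 {S, V, D}.
  Root L: left subtree has 4 nodes {T, P, N, Y}, right has 0 { }.
    Root N: left subtree has 2 nodes {T, P}, right has 1 {Y}.
      Root T: left subtree has 0 nodes { }, right has 1 {P}.
  Root S: left subtree has 0 nodes { }, right has 2 {V, D}.
    Root V: left subtree has 0 nodes { }, right has 1 {D}.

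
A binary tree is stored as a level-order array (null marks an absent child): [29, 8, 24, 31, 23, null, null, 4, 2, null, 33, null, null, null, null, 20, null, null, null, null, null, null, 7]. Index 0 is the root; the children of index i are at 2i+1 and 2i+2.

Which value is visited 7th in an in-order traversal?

In-order visits the left subtree, then the node, then the right subtree.
At 29: go left to 8.
  At 8: go left to 31.
    At 31: go left to 4.
      At 4: go left to 20.
        20 is a leaf — visit 20.
      Visit 4.
      At 4: no right child.
    Visit 31.
    At 31: go right to 2.
      2 is a leaf — visit 2.
  Visit 8.
  At 8: go right to 23.
    At 23: no left child.
    Visit 23.
    At 23: go right to 33.
      At 33: no left child.
      Visit 33.
      At 33: go right to 7.
        7 is a leaf — visit 7.
Visit 29.
At 29: go right to 24.
  24 is a leaf — visit 24.
Full in-order sequence: 20, 4, 31, 2, 8, 23, 33, 7, 29, 24.

33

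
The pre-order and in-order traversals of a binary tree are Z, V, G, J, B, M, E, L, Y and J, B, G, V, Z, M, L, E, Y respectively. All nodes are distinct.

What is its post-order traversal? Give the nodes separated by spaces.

The first element of pre-order is the root; it splits in-order into left and right subtrees.
Root Z: left subtree has 4 nodes {J, B, G, V}, right has 4 {M, L, E, Y}.
  Root V: left subtree has 3 nodes {J, B, G}, right has 0 { }.
    Root G: left subtree has 2 nodes {J, B}, right has 0 { }.
      Root J: left subtree has 0 nodes { }, right has 1 {B}.
  Root M: left subtree has 0 nodes { }, right has 3 {L, E, Y}.
    Root E: left subtree has 1 node {L}, right has 1 {Y}.

B J G V L Y E M Z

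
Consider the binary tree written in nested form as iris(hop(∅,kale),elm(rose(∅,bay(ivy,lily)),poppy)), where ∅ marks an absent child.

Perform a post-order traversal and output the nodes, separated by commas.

Post-order visits the left subtree, then the right subtree, then the node.
At iris: go left to hop.
  At hop: no left child.
  At hop: go right to kale.
    kale is a leaf — visit kale.
  Visit hop.
At iris: go right to elm.
  At elm: go left to rose.
    At rose: no left child.
    At rose: go right to bay.
      At bay: go left to ivy.
        ivy is a leaf — visit ivy.
      At bay: go right to lily.
        lily is a leaf — visit lily.
      Visit bay.
    Visit rose.
  At elm: go right to poppy.
    poppy is a leaf — visit poppy.
  Visit elm.
Visit iris.

kale, hop, ivy, lily, bay, rose, poppy, elm, iris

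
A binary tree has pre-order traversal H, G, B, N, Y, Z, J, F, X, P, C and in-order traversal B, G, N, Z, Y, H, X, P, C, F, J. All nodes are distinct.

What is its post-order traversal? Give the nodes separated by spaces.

The first element of pre-order is the root; it splits in-order into left and right subtrees.
Root H: left subtree has 5 nodes {B, G, N, Z, Y}, right has 5 {X, P, C, F, J}.
  Root G: left subtree has 1 node {B}, right has 3 {N, Z, Y}.
    Root N: left subtree has 0 nodes { }, right has 2 {Z, Y}.
      Root Y: left subtree has 1 node {Z}, right has 0 { }.
  Root J: left subtree has 4 nodes {X, P, C, F}, right has 0 { }.
    Root F: left subtree has 3 nodes {X, P, C}, right has 0 { }.
      Root X: left subtree has 0 nodes { }, right has 2 {P, C}.
        Root P: left subtree has 0 nodes { }, right has 1 {C}.

B Z Y N G C P X F J H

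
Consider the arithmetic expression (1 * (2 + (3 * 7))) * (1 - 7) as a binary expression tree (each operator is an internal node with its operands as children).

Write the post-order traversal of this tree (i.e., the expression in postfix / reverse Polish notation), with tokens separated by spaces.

1 2 3 7 * + * 1 7 - *

Post-order on an expression tree gives postfix notation: for each operator, emit left operand, right operand, then the operator.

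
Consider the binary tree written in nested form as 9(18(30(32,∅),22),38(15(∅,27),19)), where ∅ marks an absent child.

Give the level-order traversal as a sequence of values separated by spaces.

Level-order visits nodes level by level from the root, left to right within each level.
Level 0: 9
Level 1: 18, 38
Level 2: 30, 22, 15, 19
Level 3: 32, 27

9 18 38 30 22 15 19 32 27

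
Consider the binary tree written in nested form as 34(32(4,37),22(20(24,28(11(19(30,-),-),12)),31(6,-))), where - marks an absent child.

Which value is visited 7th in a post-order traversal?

Post-order visits the left subtree, then the right subtree, then the node.
At 34: go left to 32.
  At 32: go left to 4.
    4 is a leaf — visit 4.
  At 32: go right to 37.
    37 is a leaf — visit 37.
  Visit 32.
At 34: go right to 22.
  At 22: go left to 20.
    At 20: go left to 24.
      24 is a leaf — visit 24.
    At 20: go right to 28.
      At 28: go left to 11.
        At 11: go left to 19.
          At 19: go left to 30.
            30 is a leaf — visit 30.
          At 19: no right child.
          Visit 19.
        At 11: no right child.
        Visit 11.
      At 28: go right to 12.
        12 is a leaf — visit 12.
      Visit 28.
    Visit 20.
  At 22: go right to 31.
    At 31: go left to 6.
      6 is a leaf — visit 6.
    At 31: no right child.
    Visit 31.
  Visit 22.
Visit 34.
Full post-order sequence: 4, 37, 32, 24, 30, 19, 11, 12, 28, 20, 6, 31, 22, 34.

11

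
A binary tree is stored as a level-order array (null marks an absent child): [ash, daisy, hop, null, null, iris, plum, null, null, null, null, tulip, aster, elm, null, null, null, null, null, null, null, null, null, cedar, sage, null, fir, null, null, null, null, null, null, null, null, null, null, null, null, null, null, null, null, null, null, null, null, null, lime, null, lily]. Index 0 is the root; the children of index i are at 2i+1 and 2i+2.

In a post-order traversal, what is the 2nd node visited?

Post-order visits the left subtree, then the right subtree, then the node.
At ash: go left to daisy.
  daisy is a leaf — visit daisy.
At ash: go right to hop.
  At hop: go left to iris.
    At iris: go left to tulip.
      At tulip: go left to cedar.
        At cedar: no left child.
        At cedar: go right to lime.
          lime is a leaf — visit lime.
        Visit cedar.
      At tulip: go right to sage.
        At sage: no left child.
        At sage: go right to lily.
          lily is a leaf — visit lily.
        Visit sage.
      Visit tulip.
    At iris: go right to aster.
      At aster: no left child.
      At aster: go right to fir.
        fir is a leaf — visit fir.
      Visit aster.
    Visit iris.
  At hop: go right to plum.
    At plum: go left to elm.
      elm is a leaf — visit elm.
    At plum: no right child.
    Visit plum.
  Visit hop.
Visit ash.
Full post-order sequence: daisy, lime, cedar, lily, sage, tulip, fir, aster, iris, elm, plum, hop, ash.

lime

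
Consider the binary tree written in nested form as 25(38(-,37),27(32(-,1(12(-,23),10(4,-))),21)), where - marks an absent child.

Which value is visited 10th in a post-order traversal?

Post-order visits the left subtree, then the right subtree, then the node.
At 25: go left to 38.
  At 38: no left child.
  At 38: go right to 37.
    37 is a leaf — visit 37.
  Visit 38.
At 25: go right to 27.
  At 27: go left to 32.
    At 32: no left child.
    At 32: go right to 1.
      At 1: go left to 12.
        At 12: no left child.
        At 12: go right to 23.
          23 is a leaf — visit 23.
        Visit 12.
      At 1: go right to 10.
        At 10: go left to 4.
          4 is a leaf — visit 4.
        At 10: no right child.
        Visit 10.
      Visit 1.
    Visit 32.
  At 27: go right to 21.
    21 is a leaf — visit 21.
  Visit 27.
Visit 25.
Full post-order sequence: 37, 38, 23, 12, 4, 10, 1, 32, 21, 27, 25.

27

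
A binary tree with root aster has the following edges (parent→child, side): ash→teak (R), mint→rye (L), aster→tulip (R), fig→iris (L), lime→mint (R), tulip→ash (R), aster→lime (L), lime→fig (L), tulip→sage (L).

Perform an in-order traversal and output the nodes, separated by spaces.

In-order visits the left subtree, then the node, then the right subtree.
At aster: go left to lime.
  At lime: go left to fig.
    At fig: go left to iris.
      iris is a leaf — visit iris.
    Visit fig.
    At fig: no right child.
  Visit lime.
  At lime: go right to mint.
    At mint: go left to rye.
      rye is a leaf — visit rye.
    Visit mint.
    At mint: no right child.
Visit aster.
At aster: go right to tulip.
  At tulip: go left to sage.
    sage is a leaf — visit sage.
  Visit tulip.
  At tulip: go right to ash.
    At ash: no left child.
    Visit ash.
    At ash: go right to teak.
      teak is a leaf — visit teak.

iris fig lime rye mint aster sage tulip ash teak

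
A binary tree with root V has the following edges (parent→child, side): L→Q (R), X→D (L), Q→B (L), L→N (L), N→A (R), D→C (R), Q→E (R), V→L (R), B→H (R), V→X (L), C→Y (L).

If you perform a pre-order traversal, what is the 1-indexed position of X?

Pre-order visits the node, then its left subtree, then its right subtree.
Visit V.
At V: go left to X.
  Visit X.
  At X: go left to D.
    Visit D.
    At D: no left child.
    At D: go right to C.
      Visit C.
      At C: go left to Y.
        Y is a leaf — visit Y.
      At C: no right child.
  At X: no right child.
At V: go right to L.
  Visit L.
  At L: go left to N.
    Visit N.
    At N: no left child.
    At N: go right to A.
      A is a leaf — visit A.
  At L: go right to Q.
    Visit Q.
    At Q: go left to B.
      Visit B.
      At B: no left child.
      At B: go right to H.
        H is a leaf — visit H.
    At Q: go right to E.
      E is a leaf — visit E.
Full pre-order sequence: V, X, D, C, Y, L, N, A, Q, B, H, E.

2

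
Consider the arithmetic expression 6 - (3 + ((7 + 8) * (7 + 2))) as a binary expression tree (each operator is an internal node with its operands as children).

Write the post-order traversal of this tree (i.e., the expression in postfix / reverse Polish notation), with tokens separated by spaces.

6 3 7 8 + 7 2 + * + -

Post-order on an expression tree gives postfix notation: for each operator, emit left operand, right operand, then the operator.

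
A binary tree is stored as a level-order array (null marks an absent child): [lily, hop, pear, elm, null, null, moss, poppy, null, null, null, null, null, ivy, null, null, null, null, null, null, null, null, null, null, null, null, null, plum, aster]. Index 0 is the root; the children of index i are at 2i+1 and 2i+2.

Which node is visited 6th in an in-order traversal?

In-order visits the left subtree, then the node, then the right subtree.
At lily: go left to hop.
  At hop: go left to elm.
    At elm: go left to poppy.
      poppy is a leaf — visit poppy.
    Visit elm.
    At elm: no right child.
  Visit hop.
  At hop: no right child.
Visit lily.
At lily: go right to pear.
  At pear: no left child.
  Visit pear.
  At pear: go right to moss.
    At moss: go left to ivy.
      At ivy: go left to plum.
        plum is a leaf — visit plum.
      Visit ivy.
      At ivy: go right to aster.
        aster is a leaf — visit aster.
    Visit moss.
    At moss: no right child.
Full in-order sequence: poppy, elm, hop, lily, pear, plum, ivy, aster, moss.

plum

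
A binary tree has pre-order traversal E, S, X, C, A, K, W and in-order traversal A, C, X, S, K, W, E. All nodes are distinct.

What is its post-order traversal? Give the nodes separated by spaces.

The first element of pre-order is the root; it splits in-order into left and right subtrees.
Root E: left subtree has 6 nodes {A, C, X, S, K, W}, right has 0 { }.
  Root S: left subtree has 3 nodes {A, C, X}, right has 2 {K, W}.
    Root X: left subtree has 2 nodes {A, C}, right has 0 { }.
      Root C: left subtree has 1 node {A}, right has 0 { }.
    Root K: left subtree has 0 nodes { }, right has 1 {W}.

A C X W K S E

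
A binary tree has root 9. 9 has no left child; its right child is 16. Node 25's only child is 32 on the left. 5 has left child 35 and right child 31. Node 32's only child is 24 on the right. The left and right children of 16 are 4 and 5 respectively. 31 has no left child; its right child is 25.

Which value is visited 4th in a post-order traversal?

Post-order visits the left subtree, then the right subtree, then the node.
At 9: no left child.
At 9: go right to 16.
  At 16: go left to 4.
    4 is a leaf — visit 4.
  At 16: go right to 5.
    At 5: go left to 35.
      35 is a leaf — visit 35.
    At 5: go right to 31.
      At 31: no left child.
      At 31: go right to 25.
        At 25: go left to 32.
          At 32: no left child.
          At 32: go right to 24.
            24 is a leaf — visit 24.
          Visit 32.
        At 25: no right child.
        Visit 25.
      Visit 31.
    Visit 5.
  Visit 16.
Visit 9.
Full post-order sequence: 4, 35, 24, 32, 25, 31, 5, 16, 9.

32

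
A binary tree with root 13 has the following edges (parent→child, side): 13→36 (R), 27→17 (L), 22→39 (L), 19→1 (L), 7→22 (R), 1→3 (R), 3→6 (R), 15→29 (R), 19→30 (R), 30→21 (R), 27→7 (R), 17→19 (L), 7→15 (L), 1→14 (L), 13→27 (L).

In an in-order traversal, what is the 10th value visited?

15

In-order visits the left subtree, then the node, then the right subtree.
At 13: go left to 27.
  At 27: go left to 17.
    At 17: go left to 19.
      At 19: go left to 1.
        At 1: go left to 14.
          14 is a leaf — visit 14.
        Visit 1.
        At 1: go right to 3.
          At 3: no left child.
          Visit 3.
          At 3: go right to 6.
            6 is a leaf — visit 6.
      Visit 19.
      At 19: go right to 30.
        At 30: no left child.
        Visit 30.
        At 30: go right to 21.
          21 is a leaf — visit 21.
    Visit 17.
    At 17: no right child.
  Visit 27.
  At 27: go right to 7.
    At 7: go left to 15.
      At 15: no left child.
      Visit 15.
      At 15: go right to 29.
        29 is a leaf — visit 29.
    Visit 7.
    At 7: go right to 22.
      At 22: go left to 39.
        39 is a leaf — visit 39.
      Visit 22.
      At 22: no right child.
Visit 13.
At 13: go right to 36.
  36 is a leaf — visit 36.
Full in-order sequence: 14, 1, 3, 6, 19, 30, 21, 17, 27, 15, 29, 7, 39, 22, 13, 36.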